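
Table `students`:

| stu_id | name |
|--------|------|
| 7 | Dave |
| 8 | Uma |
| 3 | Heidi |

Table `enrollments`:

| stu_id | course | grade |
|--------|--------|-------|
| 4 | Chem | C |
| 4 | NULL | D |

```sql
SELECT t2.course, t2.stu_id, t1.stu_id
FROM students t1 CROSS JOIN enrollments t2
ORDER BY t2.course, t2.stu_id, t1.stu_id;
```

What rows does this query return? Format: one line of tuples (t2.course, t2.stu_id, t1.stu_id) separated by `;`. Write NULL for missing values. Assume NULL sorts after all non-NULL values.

CROSS JOIN pairs every row of `students` with every row of `enrollments`: 3 × 2 = 6 rows.
After projecting and ordering:
t2.course | t2.stu_id | t1.stu_id
Chem | 4 | 3
Chem | 4 | 7
Chem | 4 | 8
NULL | 4 | 3
NULL | 4 | 7
NULL | 4 | 8

(Chem, 4, 3); (Chem, 4, 7); (Chem, 4, 8); (NULL, 4, 3); (NULL, 4, 7); (NULL, 4, 8)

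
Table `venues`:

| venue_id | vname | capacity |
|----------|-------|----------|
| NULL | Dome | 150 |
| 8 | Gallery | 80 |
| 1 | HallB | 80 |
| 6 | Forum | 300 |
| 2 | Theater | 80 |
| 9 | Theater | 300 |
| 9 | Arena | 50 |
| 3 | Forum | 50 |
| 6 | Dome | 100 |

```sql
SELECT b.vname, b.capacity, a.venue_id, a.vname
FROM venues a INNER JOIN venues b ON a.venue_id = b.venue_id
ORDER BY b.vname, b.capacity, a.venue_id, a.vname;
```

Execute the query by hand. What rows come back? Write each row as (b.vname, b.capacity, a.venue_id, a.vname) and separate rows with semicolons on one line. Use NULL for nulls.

INNER JOIN keeps only pairs where the ON condition holds.
Matching on a.venue_id = b.venue_id. A NULL in a compared column never satisfies the condition.
- a (venue_id=NULL) has no partner → excluded.
- a (venue_id=8) pairs with 1 row(s) of b.
- a (venue_id=1) pairs with 1 row(s) of b.
- a (venue_id=6) pairs with 2 row(s) of b.
- a (venue_id=2) pairs with 1 row(s) of b.
- a (venue_id=9) pairs with 2 row(s) of b.
- a (venue_id=9) pairs with 2 row(s) of b.
- a (venue_id=3) pairs with 1 row(s) of b.
- a (venue_id=6) pairs with 2 row(s) of b.

(Arena, 50, 9, Arena); (Arena, 50, 9, Theater); (Dome, 100, 6, Dome); (Dome, 100, 6, Forum); (Forum, 50, 3, Forum); (Forum, 300, 6, Dome); (Forum, 300, 6, Forum); (Gallery, 80, 8, Gallery); (HallB, 80, 1, HallB); (Theater, 80, 2, Theater); (Theater, 300, 9, Arena); (Theater, 300, 9, Theater)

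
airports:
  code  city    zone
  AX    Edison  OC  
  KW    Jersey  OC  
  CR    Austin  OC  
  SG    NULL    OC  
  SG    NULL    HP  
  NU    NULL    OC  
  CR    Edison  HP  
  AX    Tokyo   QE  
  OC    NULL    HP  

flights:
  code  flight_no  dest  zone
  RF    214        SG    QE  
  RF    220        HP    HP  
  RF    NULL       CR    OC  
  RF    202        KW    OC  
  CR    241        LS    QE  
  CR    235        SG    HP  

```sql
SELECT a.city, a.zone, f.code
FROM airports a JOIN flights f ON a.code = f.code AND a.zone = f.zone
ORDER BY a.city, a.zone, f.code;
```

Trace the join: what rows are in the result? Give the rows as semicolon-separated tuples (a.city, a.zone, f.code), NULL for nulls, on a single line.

INNER JOIN keeps only pairs where the ON condition holds.
Matching on a.code = f.code AND a.zone = f.zone.
- a (code=AX, zone=OC) has no partner → excluded.
- a (code=KW, zone=OC) has no partner → excluded.
- a (code=CR, zone=OC) has no partner → excluded.
- a (code=SG, zone=OC) has no partner → excluded.
- a (code=SG, zone=HP) has no partner → excluded.
- a (code=NU, zone=OC) has no partner → excluded.
- a (code=CR, zone=HP) pairs with 1 row(s) of f.
- a (code=AX, zone=QE) has no partner → excluded.
- a (code=OC, zone=HP) has no partner → excluded.
After projecting and ordering:
a.city | a.zone | f.code
Edison | HP | CR

(Edison, HP, CR)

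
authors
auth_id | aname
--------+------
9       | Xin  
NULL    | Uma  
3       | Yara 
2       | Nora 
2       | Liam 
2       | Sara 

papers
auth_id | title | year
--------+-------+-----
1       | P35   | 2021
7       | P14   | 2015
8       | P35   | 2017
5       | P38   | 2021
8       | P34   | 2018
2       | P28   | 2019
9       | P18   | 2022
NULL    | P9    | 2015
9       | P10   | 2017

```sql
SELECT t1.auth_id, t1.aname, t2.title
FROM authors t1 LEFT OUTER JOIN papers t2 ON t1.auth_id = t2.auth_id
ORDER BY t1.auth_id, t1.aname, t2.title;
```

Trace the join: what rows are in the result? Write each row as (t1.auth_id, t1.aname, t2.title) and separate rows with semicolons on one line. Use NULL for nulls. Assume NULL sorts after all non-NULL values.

(2, Liam, P28); (2, Nora, P28); (2, Sara, P28); (3, Yara, NULL); (9, Xin, P10); (9, Xin, P18); (NULL, Uma, NULL)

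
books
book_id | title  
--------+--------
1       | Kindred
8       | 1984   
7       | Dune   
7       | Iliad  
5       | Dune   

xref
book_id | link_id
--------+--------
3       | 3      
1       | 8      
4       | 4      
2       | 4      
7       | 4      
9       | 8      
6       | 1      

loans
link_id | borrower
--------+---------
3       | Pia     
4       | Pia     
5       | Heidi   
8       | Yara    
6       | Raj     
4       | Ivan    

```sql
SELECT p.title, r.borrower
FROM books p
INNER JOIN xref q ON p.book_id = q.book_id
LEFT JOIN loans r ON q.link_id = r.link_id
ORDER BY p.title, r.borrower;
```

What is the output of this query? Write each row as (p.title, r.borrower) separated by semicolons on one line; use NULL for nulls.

Joins associate left-to-right: books INNER JOIN xref on book_id gives 3 intermediate row(s).
Then LEFT JOIN `loans r` on link_id: each of those 3 rows is kept; rows whose q.link_id has no match in r get NULL for r's columns.

(Dune, Ivan); (Dune, Pia); (Iliad, Ivan); (Iliad, Pia); (Kindred, Yara)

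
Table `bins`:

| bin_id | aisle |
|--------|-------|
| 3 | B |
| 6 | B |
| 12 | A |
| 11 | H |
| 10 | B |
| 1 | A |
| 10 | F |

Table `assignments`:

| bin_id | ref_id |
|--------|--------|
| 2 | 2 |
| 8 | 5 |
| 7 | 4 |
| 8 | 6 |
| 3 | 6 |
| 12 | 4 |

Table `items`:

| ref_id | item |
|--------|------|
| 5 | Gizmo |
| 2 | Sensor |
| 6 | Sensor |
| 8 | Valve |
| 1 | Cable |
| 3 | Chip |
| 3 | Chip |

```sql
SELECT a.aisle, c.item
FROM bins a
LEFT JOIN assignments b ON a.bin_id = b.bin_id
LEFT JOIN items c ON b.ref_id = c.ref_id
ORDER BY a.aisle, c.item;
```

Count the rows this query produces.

7

Step 1 — a LEFT JOIN b on bin_id → 7 row(s).
Then LEFT JOIN `items c` on ref_id: each of those 7 rows is kept; rows whose b.ref_id has no match in c get NULL for c's columns.
Result: 7 row(s).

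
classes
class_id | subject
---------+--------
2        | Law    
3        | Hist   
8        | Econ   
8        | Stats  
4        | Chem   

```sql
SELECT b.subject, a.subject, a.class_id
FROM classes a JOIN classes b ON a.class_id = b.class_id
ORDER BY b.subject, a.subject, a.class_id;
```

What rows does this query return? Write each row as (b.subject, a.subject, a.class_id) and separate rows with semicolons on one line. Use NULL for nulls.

INNER JOIN keeps only pairs where the ON condition holds.
Matching on a.class_id = b.class_id.
Matched pairs: 7.

(Chem, Chem, 4); (Econ, Econ, 8); (Econ, Stats, 8); (Hist, Hist, 3); (Law, Law, 2); (Stats, Econ, 8); (Stats, Stats, 8)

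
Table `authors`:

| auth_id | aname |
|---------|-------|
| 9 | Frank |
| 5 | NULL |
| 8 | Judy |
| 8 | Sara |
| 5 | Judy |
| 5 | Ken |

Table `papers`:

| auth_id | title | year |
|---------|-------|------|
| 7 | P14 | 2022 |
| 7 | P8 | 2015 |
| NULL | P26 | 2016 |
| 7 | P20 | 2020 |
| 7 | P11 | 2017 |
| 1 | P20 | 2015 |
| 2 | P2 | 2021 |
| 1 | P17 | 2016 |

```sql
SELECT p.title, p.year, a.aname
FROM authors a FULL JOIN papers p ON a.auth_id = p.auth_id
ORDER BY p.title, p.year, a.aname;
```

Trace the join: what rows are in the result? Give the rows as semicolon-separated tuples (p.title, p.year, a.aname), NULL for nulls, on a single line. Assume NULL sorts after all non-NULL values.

(P11, 2017, NULL); (P14, 2022, NULL); (P17, 2016, NULL); (P2, 2021, NULL); (P20, 2015, NULL); (P20, 2020, NULL); (P26, 2016, NULL); (P8, 2015, NULL); (NULL, NULL, Frank); (NULL, NULL, Judy); (NULL, NULL, Judy); (NULL, NULL, Ken); (NULL, NULL, Sara); (NULL, NULL, NULL)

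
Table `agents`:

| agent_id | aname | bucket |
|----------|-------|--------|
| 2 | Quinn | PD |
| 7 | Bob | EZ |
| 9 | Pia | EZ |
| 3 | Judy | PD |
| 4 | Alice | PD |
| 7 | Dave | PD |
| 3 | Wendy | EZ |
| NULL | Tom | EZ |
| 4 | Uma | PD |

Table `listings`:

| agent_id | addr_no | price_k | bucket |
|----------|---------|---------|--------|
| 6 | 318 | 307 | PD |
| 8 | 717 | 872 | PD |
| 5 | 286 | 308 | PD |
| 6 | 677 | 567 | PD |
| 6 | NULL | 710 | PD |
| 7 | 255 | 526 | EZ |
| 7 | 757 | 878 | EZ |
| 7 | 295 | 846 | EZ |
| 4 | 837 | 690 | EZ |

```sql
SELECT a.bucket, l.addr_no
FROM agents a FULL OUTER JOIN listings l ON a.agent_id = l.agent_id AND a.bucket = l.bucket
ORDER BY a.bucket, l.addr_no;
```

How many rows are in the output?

FULL OUTER JOIN keeps every row from both sides; unmatched rows get NULL for the other side's columns.
Matching on a.agent_id = l.agent_id AND a.bucket = l.bucket. A NULL in a compared column never satisfies the condition.
- a (agent_id=2, bucket=PD) has no partner → padded with NULL.
- a (agent_id=7, bucket=EZ) pairs with 3 row(s) of l.
- a (agent_id=9, bucket=EZ) has no partner → padded with NULL.
- a (agent_id=3, bucket=PD) has no partner → padded with NULL.
- a (agent_id=4, bucket=PD) has no partner → padded with NULL.
- a (agent_id=7, bucket=PD) has no partner → padded with NULL.
- a (agent_id=3, bucket=EZ) has no partner → padded with NULL.
- a (agent_id=NULL, bucket=EZ) has no partner → padded with NULL.
- a (agent_id=4, bucket=PD) has no partner → padded with NULL.
- 6 row(s) from l found no a partner → padded with NULL.
Total: 3 matched + 14 padded = 17 rows.

17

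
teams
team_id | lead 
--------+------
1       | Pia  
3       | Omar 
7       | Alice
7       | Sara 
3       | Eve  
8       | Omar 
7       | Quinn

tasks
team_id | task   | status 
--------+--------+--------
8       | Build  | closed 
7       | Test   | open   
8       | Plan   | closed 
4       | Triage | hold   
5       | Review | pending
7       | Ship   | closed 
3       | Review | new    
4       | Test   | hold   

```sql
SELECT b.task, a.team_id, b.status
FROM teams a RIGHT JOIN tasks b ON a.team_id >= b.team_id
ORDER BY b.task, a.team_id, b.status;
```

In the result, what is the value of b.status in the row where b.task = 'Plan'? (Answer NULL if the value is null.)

RIGHT JOIN keeps every row from `tasks`; unmatched rows get NULL for `teams`'s columns.
Matching on a.team_id >= b.team_id.
- a row (team_id=1): no match.
- a row (team_id=3): matches 1 b row(s) → 1 output row(s).
- a row (team_id=7): matches 6 b row(s) → 6 output row(s).
- a row (team_id=7): matches 6 b row(s) → 6 output row(s).
- a row (team_id=3): matches 1 b row(s) → 1 output row(s).
- a row (team_id=8): matches 8 b row(s) → 8 output row(s).
- a row (team_id=7): matches 6 b row(s) → 6 output row(s).
- every b row matched at least one a row.

closed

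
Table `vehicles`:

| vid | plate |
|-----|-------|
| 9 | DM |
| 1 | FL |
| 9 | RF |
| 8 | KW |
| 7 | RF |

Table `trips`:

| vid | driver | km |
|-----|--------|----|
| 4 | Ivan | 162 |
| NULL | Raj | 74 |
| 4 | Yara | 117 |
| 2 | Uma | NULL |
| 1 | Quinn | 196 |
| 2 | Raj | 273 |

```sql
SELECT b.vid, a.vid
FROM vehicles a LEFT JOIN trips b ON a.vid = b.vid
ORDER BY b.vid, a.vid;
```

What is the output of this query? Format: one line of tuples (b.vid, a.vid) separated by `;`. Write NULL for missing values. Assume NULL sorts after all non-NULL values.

(1, 1); (NULL, 7); (NULL, 8); (NULL, 9); (NULL, 9)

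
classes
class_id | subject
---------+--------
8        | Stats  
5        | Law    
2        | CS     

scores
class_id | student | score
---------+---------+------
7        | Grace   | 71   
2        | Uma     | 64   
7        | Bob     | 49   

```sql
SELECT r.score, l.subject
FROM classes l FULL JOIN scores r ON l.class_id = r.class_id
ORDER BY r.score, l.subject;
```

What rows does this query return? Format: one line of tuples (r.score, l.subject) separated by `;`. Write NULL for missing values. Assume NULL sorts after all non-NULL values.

(49, NULL); (64, CS); (71, NULL); (NULL, Law); (NULL, Stats)

FULL OUTER JOIN keeps every row from both sides; unmatched rows get NULL for the other side's columns.
Matching on l.class_id = r.class_id.
Matched pairs: 1; unmatched l rows kept: 2; unmatched r rows kept: 2.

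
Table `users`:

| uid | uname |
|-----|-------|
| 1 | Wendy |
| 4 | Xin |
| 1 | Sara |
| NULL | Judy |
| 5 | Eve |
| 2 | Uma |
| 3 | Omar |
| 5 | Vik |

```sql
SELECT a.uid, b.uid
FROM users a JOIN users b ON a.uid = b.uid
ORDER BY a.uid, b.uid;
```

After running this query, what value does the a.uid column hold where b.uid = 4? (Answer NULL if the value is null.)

4

INNER JOIN keeps only pairs where the ON condition holds.
Matching on a.uid = b.uid. A NULL in a compared column never satisfies the condition.
Matched pairs: 11.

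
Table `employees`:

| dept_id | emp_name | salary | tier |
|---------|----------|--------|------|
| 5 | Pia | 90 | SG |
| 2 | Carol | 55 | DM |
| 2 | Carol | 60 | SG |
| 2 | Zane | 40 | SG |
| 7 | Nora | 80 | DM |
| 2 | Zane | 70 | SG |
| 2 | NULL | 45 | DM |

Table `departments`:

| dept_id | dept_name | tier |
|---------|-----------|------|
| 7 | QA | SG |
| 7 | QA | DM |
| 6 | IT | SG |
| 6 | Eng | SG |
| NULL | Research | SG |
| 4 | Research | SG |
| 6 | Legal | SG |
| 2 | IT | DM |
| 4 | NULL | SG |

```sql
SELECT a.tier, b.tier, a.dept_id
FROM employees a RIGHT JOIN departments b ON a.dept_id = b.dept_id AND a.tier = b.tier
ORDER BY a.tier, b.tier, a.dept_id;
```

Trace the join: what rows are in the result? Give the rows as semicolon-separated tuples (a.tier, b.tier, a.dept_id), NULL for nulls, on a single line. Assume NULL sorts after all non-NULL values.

RIGHT JOIN keeps every row from `departments`; unmatched rows get NULL for `employees`'s columns.
Matching on a.dept_id = b.dept_id AND a.tier = b.tier. A NULL in a compared column never satisfies the condition.
- a (dept_id=5, tier=SG) has no partner in b.
- a (dept_id=2, tier=DM) pairs with 1 row(s) of b.
- a (dept_id=2, tier=SG) has no partner in b.
- a (dept_id=2, tier=SG) has no partner in b.
- a (dept_id=7, tier=DM) pairs with 1 row(s) of b.
- a (dept_id=2, tier=SG) has no partner in b.
- a (dept_id=2, tier=DM) pairs with 1 row(s) of b.
- 7 row(s) from b found no a partner → padded with NULL.
After projecting and ordering:
a.tier | b.tier | a.dept_id
DM | DM | 2
DM | DM | 2
DM | DM | 7
NULL | SG | NULL
NULL | SG | NULL
NULL | SG | NULL
NULL | SG | NULL
NULL | SG | NULL
NULL | SG | NULL
NULL | SG | NULL

(DM, DM, 2); (DM, DM, 2); (DM, DM, 7); (NULL, SG, NULL); (NULL, SG, NULL); (NULL, SG, NULL); (NULL, SG, NULL); (NULL, SG, NULL); (NULL, SG, NULL); (NULL, SG, NULL)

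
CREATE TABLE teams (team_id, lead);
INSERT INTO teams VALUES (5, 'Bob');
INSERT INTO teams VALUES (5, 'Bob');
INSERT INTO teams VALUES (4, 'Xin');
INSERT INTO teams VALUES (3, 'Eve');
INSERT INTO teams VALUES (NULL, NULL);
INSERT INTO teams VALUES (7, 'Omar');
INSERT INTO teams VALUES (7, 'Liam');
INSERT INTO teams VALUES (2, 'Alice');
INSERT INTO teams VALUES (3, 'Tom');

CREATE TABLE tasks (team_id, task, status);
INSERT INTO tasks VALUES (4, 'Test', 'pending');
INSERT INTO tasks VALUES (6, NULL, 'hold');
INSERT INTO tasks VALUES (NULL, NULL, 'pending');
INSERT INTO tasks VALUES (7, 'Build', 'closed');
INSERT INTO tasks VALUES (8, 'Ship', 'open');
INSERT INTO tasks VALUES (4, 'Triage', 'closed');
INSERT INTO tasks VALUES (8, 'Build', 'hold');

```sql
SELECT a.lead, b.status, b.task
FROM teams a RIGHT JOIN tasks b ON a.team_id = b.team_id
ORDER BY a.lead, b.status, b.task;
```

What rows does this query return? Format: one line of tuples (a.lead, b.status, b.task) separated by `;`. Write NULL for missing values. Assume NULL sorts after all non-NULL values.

(Liam, closed, Build); (Omar, closed, Build); (Xin, closed, Triage); (Xin, pending, Test); (NULL, hold, Build); (NULL, hold, NULL); (NULL, open, Ship); (NULL, pending, NULL)

RIGHT JOIN keeps every row from `tasks`; unmatched rows get NULL for `teams`'s columns.
Matching on a.team_id = b.team_id. A NULL in a compared column never satisfies the condition.
- a[0] team_id=5 → no match.
- a[1] team_id=5 → no match.
- a[2] team_id=4 → 2 match(es) in b → 2 row(s).
- a[3] team_id=3 → no match.
- a[4] team_id=NULL → no match.
- a[5] team_id=7 → 1 match(es) in b → 1 row(s).
- a[6] team_id=7 → 1 match(es) in b → 1 row(s).
- a[7] team_id=2 → no match.
- a[8] team_id=3 → no match.
- 4 b row(s) had no a match → kept, a columns NULL.
After projecting and ordering:
a.lead | b.status | b.task
Liam | closed | Build
Omar | closed | Build
Xin | closed | Triage
Xin | pending | Test
NULL | hold | Build
NULL | hold | NULL
NULL | open | Ship
NULL | pending | NULL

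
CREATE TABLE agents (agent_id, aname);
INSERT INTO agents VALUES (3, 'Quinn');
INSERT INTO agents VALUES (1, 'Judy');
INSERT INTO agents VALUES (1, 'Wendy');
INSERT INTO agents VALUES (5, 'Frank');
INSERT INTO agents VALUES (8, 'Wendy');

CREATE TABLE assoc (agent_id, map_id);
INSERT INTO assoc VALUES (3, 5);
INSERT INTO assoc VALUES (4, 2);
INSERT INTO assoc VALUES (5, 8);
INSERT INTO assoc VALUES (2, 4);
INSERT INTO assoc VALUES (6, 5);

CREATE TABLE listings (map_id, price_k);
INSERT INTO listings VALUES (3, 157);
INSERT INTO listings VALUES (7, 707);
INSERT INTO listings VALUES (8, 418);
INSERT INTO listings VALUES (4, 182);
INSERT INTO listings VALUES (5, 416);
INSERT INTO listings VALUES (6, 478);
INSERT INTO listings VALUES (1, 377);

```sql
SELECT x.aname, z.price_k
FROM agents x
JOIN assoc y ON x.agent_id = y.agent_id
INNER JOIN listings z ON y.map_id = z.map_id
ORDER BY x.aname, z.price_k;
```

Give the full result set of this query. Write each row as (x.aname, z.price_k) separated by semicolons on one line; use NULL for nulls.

(Frank, 418); (Quinn, 416)

Joins associate left-to-right: agents INNER JOIN assoc on agent_id gives 2 intermediate row(s).
Then INNER JOIN `listings z` on map_id: keep only rows whose y.map_id appears in z.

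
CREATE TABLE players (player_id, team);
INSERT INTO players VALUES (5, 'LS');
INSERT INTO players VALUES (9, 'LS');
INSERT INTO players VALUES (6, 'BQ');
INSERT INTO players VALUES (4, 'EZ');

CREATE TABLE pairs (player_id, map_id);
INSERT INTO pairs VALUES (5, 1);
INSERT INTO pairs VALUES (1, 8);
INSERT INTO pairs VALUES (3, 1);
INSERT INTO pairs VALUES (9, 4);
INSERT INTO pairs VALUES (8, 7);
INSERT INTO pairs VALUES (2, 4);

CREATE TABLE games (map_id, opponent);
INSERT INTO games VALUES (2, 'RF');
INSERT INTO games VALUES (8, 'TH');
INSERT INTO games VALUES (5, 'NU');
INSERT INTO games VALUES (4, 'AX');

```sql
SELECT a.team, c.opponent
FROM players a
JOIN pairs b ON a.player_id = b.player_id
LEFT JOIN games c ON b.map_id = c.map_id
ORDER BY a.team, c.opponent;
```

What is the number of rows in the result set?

2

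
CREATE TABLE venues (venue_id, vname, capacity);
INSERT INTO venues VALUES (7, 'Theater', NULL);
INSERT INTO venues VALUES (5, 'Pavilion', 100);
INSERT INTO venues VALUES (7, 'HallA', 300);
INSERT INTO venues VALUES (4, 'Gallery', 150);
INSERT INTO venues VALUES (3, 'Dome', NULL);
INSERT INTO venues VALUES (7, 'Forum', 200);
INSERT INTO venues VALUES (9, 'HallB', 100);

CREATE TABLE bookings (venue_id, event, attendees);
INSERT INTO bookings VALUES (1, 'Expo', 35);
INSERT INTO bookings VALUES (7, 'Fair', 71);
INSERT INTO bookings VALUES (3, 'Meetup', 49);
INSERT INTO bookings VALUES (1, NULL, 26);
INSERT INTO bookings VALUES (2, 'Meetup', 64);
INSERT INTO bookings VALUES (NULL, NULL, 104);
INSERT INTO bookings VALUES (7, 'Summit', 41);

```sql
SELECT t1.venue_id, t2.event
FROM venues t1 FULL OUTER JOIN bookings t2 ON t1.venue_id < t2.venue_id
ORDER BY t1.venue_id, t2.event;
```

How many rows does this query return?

15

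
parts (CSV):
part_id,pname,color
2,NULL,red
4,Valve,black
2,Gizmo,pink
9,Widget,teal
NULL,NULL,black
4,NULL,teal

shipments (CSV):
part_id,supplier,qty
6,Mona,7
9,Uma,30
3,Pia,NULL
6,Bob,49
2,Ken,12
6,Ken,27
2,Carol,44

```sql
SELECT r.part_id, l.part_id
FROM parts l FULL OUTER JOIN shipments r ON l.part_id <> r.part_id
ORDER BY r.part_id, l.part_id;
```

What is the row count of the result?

FULL OUTER JOIN keeps every row from both sides; unmatched rows get NULL for the other side's columns.
Matching on l.part_id <> r.part_id. A NULL in a compared column never satisfies the condition.
- part_id=2: 5 matching r row(s), so 5 row(s) emitted.
- part_id=4: 7 matching r row(s), so 7 row(s) emitted.
- part_id=2: 5 matching r row(s), so 5 row(s) emitted.
- part_id=9: 6 matching r row(s), so 6 row(s) emitted.
- part_id=NULL: no r row matches, row kept with r columns NULL.
- part_id=4: 7 matching r row(s), so 7 row(s) emitted.
Total: 30 matched + 1 padded = 31 rows.

31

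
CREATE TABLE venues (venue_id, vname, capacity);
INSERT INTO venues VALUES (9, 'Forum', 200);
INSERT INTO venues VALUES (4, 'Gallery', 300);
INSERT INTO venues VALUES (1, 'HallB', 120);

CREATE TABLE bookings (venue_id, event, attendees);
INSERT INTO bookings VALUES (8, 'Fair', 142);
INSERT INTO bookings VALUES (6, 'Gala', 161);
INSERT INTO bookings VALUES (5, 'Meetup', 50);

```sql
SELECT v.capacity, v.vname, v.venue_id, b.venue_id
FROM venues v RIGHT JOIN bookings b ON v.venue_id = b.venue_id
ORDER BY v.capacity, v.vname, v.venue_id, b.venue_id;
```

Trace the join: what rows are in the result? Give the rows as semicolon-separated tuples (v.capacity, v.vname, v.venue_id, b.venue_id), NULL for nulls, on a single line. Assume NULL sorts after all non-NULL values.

RIGHT JOIN keeps every row from `bookings`; unmatched rows get NULL for `venues`'s columns.
Matching on v.venue_id = b.venue_id.
Matched pairs: 0; unmatched b rows kept: 3.

(NULL, NULL, NULL, 5); (NULL, NULL, NULL, 6); (NULL, NULL, NULL, 8)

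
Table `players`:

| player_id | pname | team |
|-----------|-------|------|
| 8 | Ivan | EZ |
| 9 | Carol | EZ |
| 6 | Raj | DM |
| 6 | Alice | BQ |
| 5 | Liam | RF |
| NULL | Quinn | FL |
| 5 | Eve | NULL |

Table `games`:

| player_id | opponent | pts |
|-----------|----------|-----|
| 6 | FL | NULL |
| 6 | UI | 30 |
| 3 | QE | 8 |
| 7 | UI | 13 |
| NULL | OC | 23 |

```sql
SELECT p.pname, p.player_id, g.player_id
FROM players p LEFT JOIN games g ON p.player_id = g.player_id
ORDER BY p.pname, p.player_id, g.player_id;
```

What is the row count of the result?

9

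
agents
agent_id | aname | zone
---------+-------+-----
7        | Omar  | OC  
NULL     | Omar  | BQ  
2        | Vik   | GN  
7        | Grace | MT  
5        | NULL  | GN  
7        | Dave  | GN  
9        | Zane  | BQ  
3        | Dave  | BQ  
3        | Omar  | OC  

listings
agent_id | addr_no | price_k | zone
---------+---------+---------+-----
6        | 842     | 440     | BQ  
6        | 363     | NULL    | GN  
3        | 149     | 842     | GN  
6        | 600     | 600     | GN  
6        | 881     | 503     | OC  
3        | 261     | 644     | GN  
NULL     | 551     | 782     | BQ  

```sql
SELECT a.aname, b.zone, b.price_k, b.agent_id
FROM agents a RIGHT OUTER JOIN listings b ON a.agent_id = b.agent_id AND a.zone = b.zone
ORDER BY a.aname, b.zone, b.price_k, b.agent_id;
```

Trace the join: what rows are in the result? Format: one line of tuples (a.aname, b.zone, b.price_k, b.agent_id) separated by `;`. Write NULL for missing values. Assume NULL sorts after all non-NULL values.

RIGHT JOIN keeps every row from `listings`; unmatched rows get NULL for `agents`'s columns.
Matching on a.agent_id = b.agent_id AND a.zone = b.zone. A NULL in a compared column never satisfies the condition.
- a (agent_id=7, zone=OC) has no partner in b.
- a (agent_id=NULL, zone=BQ) has no partner in b.
- a (agent_id=2, zone=GN) has no partner in b.
- a (agent_id=7, zone=MT) has no partner in b.
- a (agent_id=5, zone=GN) has no partner in b.
- a (agent_id=7, zone=GN) has no partner in b.
- a (agent_id=9, zone=BQ) has no partner in b.
- a (agent_id=3, zone=BQ) has no partner in b.
- a (agent_id=3, zone=OC) has no partner in b.
- 7 b row(s) had no a match → kept, a columns NULL.
After projecting and ordering:
a.aname | b.zone | b.price_k | b.agent_id
NULL | BQ | 440 | 6
NULL | BQ | 782 | NULL
NULL | GN | 600 | 6
NULL | GN | 644 | 3
NULL | GN | 842 | 3
NULL | GN | NULL | 6
NULL | OC | 503 | 6

(NULL, BQ, 440, 6); (NULL, BQ, 782, NULL); (NULL, GN, 600, 6); (NULL, GN, 644, 3); (NULL, GN, 842, 3); (NULL, GN, NULL, 6); (NULL, OC, 503, 6)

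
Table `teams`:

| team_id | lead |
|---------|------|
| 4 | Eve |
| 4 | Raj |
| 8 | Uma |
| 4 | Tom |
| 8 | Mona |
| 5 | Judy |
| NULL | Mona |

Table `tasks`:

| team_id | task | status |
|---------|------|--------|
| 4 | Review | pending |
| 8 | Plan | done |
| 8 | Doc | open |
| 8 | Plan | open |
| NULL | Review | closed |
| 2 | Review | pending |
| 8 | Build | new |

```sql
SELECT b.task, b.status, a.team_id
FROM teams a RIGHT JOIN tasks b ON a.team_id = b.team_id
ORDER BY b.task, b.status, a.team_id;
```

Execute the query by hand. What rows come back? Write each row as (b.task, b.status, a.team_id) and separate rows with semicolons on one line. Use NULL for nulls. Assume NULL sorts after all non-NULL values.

RIGHT JOIN keeps every row from `tasks`; unmatched rows get NULL for `teams`'s columns.
Matching on a.team_id = b.team_id. A NULL in a compared column never satisfies the condition.
Matched pairs: 11; unmatched b rows kept: 2.

(Build, new, 8); (Build, new, 8); (Doc, open, 8); (Doc, open, 8); (Plan, done, 8); (Plan, done, 8); (Plan, open, 8); (Plan, open, 8); (Review, closed, NULL); (Review, pending, 4); (Review, pending, 4); (Review, pending, 4); (Review, pending, NULL)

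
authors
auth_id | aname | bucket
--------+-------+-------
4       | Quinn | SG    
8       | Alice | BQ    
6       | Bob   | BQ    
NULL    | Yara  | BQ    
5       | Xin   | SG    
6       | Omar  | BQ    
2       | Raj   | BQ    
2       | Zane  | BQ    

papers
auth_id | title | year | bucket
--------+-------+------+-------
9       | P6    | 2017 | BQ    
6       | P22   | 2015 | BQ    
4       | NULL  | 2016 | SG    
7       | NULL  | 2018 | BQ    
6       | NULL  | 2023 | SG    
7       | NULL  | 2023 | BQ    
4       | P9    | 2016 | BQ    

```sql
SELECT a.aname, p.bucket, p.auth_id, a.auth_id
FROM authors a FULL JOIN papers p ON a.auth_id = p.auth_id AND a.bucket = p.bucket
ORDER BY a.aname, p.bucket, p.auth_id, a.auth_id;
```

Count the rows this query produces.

13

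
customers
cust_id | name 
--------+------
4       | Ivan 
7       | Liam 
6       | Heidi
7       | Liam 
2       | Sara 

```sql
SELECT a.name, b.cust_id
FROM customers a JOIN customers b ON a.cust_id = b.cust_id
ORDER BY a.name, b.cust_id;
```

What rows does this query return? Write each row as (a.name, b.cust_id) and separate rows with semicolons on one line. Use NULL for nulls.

INNER JOIN keeps only pairs where the ON condition holds.
Matching on a.cust_id = b.cust_id.
Matched pairs: 7.

(Heidi, 6); (Ivan, 4); (Liam, 7); (Liam, 7); (Liam, 7); (Liam, 7); (Sara, 2)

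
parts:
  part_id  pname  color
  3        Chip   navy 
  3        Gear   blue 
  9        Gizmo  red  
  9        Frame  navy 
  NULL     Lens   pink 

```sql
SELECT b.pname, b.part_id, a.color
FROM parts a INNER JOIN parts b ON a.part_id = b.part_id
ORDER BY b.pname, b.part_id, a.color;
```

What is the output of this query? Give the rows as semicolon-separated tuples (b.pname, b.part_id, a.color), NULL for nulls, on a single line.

(Chip, 3, blue); (Chip, 3, navy); (Frame, 9, navy); (Frame, 9, red); (Gear, 3, blue); (Gear, 3, navy); (Gizmo, 9, navy); (Gizmo, 9, red)

INNER JOIN keeps only pairs where the ON condition holds.
Matching on a.part_id = b.part_id. A NULL in a compared column never satisfies the condition.
- a row (part_id=3): matches 2 b row(s) → 2 output row(s).
- a row (part_id=3): matches 2 b row(s) → 2 output row(s).
- a row (part_id=9): matches 2 b row(s) → 2 output row(s).
- a row (part_id=9): matches 2 b row(s) → 2 output row(s).
- a row (part_id=NULL): no match → dropped.
After projecting and ordering:
b.pname | b.part_id | a.color
Chip | 3 | blue
Chip | 3 | navy
Frame | 9 | navy
Frame | 9 | red
Gear | 3 | blue
Gear | 3 | navy
Gizmo | 9 | navy
Gizmo | 9 | red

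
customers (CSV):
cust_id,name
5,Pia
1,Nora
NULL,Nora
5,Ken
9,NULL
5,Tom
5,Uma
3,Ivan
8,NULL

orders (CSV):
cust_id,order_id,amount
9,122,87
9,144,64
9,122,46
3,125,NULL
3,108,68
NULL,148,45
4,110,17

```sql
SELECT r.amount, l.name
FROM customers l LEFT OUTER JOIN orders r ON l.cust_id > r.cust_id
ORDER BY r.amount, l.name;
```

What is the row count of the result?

21

LEFT JOIN keeps every row from `customers`; unmatched rows get NULL for `orders`'s columns.
Matching on l.cust_id > r.cust_id. A NULL in a compared column never satisfies the condition.
Matched pairs: 18; unmatched l rows kept: 3.
Total: 18 matched + 3 padded = 21 rows.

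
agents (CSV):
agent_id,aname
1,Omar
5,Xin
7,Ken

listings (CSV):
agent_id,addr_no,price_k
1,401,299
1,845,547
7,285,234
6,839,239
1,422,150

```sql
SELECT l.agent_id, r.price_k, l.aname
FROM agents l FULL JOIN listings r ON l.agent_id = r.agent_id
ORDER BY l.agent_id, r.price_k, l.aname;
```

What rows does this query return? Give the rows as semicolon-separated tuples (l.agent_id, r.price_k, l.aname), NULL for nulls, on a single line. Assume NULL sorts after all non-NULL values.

(1, 150, Omar); (1, 299, Omar); (1, 547, Omar); (5, NULL, Xin); (7, 234, Ken); (NULL, 239, NULL)

FULL OUTER JOIN keeps every row from both sides; unmatched rows get NULL for the other side's columns.
Matching on l.agent_id = r.agent_id.
- l (agent_id=1) pairs with 3 row(s) of r.
- l (agent_id=5) has no partner → padded with NULL.
- l (agent_id=7) pairs with 1 row(s) of r.
- plus 1 unmatched r row(s), each kept with NULL l columns.
After projecting and ordering:
l.agent_id | r.price_k | l.aname
1 | 150 | Omar
1 | 299 | Omar
1 | 547 | Omar
5 | NULL | Xin
7 | 234 | Ken
NULL | 239 | NULL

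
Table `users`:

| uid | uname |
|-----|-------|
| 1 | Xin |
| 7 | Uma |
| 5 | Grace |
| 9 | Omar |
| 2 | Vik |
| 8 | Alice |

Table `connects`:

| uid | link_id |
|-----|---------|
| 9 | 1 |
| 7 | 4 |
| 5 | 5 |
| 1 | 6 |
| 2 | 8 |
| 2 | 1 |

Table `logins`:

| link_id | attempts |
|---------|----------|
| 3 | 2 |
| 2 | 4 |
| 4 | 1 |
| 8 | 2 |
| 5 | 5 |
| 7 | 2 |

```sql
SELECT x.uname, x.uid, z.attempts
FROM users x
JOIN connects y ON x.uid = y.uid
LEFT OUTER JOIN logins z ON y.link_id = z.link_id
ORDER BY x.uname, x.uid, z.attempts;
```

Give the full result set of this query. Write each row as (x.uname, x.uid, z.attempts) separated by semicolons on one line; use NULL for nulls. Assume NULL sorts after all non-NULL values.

Joins associate left-to-right: users INNER JOIN connects on uid gives 6 intermediate row(s).
Then LEFT JOIN `logins z` on link_id: each of those 6 rows is kept; rows whose y.link_id has no match in z get NULL for z's columns.

(Grace, 5, 5); (Omar, 9, NULL); (Uma, 7, 1); (Vik, 2, 2); (Vik, 2, NULL); (Xin, 1, NULL)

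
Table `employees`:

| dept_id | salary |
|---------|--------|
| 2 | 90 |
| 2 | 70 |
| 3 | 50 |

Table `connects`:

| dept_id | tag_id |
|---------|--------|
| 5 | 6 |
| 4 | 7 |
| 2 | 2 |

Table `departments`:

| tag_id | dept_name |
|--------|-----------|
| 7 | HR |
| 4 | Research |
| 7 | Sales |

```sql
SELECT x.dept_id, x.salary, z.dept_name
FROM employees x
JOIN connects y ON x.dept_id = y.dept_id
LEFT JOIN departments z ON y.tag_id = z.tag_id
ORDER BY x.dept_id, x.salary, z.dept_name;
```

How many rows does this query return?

Evaluate left to right. First `employees x INNER JOIN connects y` on dept_id: 2 row(s).
Then LEFT JOIN `departments z` on tag_id: each of those 2 rows is kept; rows whose y.tag_id has no match in z get NULL for z's columns.
Result: 2 row(s).

2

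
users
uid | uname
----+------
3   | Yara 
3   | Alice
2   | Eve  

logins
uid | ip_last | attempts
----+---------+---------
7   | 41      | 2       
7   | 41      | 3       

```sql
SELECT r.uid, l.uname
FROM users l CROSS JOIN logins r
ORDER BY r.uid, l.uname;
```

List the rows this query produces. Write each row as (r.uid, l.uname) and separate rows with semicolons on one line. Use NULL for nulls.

CROSS JOIN pairs every row of `users` with every row of `logins`: 3 × 2 = 6 rows.

(7, Alice); (7, Alice); (7, Eve); (7, Eve); (7, Yara); (7, Yara)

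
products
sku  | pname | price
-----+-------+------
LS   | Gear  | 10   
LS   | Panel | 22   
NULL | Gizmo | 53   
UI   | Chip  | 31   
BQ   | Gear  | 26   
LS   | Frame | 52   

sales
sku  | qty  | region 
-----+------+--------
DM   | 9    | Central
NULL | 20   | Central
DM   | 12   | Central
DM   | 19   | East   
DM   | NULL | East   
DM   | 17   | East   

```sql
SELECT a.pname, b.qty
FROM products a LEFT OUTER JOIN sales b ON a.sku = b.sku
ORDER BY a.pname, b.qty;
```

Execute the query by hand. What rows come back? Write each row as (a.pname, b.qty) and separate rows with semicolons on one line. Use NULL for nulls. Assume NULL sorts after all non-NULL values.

(Chip, NULL); (Frame, NULL); (Gear, NULL); (Gear, NULL); (Gizmo, NULL); (Panel, NULL)

LEFT JOIN keeps every row from `products`; unmatched rows get NULL for `sales`'s columns.
Matching on a.sku = b.sku. A NULL in a compared column never satisfies the condition.
- a (sku=LS) has no partner → padded with NULL.
- a (sku=LS) has no partner → padded with NULL.
- a (sku=NULL) has no partner → padded with NULL.
- a (sku=UI) has no partner → padded with NULL.
- a (sku=BQ) has no partner → padded with NULL.
- a (sku=LS) has no partner → padded with NULL.
After projecting and ordering:
a.pname | b.qty
Chip | NULL
Frame | NULL
Gear | NULL
Gear | NULL
Gizmo | NULL
Panel | NULL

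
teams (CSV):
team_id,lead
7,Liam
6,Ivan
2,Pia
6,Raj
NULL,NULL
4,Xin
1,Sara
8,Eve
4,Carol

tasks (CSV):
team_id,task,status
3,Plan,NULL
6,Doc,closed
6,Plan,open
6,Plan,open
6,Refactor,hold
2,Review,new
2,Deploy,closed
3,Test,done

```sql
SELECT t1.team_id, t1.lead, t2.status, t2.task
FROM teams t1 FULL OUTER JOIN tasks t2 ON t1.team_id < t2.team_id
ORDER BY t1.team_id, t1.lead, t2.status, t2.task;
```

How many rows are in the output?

27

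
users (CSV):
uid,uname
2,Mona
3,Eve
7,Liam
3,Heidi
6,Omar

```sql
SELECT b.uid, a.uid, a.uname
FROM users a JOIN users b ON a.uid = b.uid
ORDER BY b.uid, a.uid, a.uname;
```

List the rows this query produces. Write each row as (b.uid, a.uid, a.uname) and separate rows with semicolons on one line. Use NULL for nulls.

INNER JOIN keeps only pairs where the ON condition holds.
Matching on a.uid = b.uid.
- a (uid=2) pairs with 1 row(s) of b.
- a (uid=3) pairs with 2 row(s) of b.
- a (uid=7) pairs with 1 row(s) of b.
- a (uid=3) pairs with 2 row(s) of b.
- a (uid=6) pairs with 1 row(s) of b.
After projecting and ordering:
b.uid | a.uid | a.uname
2 | 2 | Mona
3 | 3 | Eve
3 | 3 | Eve
3 | 3 | Heidi
3 | 3 | Heidi
6 | 6 | Omar
7 | 7 | Liam

(2, 2, Mona); (3, 3, Eve); (3, 3, Eve); (3, 3, Heidi); (3, 3, Heidi); (6, 6, Omar); (7, 7, Liam)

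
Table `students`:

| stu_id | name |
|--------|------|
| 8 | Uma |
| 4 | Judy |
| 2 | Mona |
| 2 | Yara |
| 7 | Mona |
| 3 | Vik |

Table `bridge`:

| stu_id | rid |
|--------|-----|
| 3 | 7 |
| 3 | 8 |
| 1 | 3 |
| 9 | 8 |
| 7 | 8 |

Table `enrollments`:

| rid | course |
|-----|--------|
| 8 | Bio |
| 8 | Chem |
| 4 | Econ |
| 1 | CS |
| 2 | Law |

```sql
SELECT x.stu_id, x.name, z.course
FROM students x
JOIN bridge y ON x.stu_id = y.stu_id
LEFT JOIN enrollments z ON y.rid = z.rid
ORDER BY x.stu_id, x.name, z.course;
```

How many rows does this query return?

5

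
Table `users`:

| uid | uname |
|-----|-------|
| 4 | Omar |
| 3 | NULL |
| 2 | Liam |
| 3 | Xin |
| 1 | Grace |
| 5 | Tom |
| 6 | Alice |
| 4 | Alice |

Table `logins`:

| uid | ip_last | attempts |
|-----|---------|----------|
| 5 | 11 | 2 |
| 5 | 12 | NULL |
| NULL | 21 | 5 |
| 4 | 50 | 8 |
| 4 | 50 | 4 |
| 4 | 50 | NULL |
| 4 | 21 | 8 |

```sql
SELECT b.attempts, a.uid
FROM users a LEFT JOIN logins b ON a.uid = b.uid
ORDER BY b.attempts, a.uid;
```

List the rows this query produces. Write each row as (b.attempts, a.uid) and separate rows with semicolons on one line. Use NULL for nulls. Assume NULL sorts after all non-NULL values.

LEFT JOIN keeps every row from `users`; unmatched rows get NULL for `logins`'s columns.
Matching on a.uid = b.uid. A NULL in a compared column never satisfies the condition.
- a (uid=4) pairs with 4 row(s) of b.
- a (uid=3) has no partner → padded with NULL.
- a (uid=2) has no partner → padded with NULL.
- a (uid=3) has no partner → padded with NULL.
- a (uid=1) has no partner → padded with NULL.
- a (uid=5) pairs with 2 row(s) of b.
- a (uid=6) has no partner → padded with NULL.
- a (uid=4) pairs with 4 row(s) of b.

(2, 5); (4, 4); (4, 4); (8, 4); (8, 4); (8, 4); (8, 4); (NULL, 1); (NULL, 2); (NULL, 3); (NULL, 3); (NULL, 4); (NULL, 4); (NULL, 5); (NULL, 6)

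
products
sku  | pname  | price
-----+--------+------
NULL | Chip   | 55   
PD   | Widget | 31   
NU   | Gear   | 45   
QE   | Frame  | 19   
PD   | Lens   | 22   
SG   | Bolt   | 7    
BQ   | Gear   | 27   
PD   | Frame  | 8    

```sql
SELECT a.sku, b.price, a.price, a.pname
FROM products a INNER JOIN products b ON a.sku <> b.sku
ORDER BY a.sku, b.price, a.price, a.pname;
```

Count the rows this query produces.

36

INNER JOIN keeps only pairs where the ON condition holds.
Matching on a.sku <> b.sku. A NULL in a compared column never satisfies the condition.
- a row (sku=NULL): no match → dropped.
- a row (sku=PD): matches 4 b row(s) → 4 output row(s).
- a row (sku=NU): matches 6 b row(s) → 6 output row(s).
- a row (sku=QE): matches 6 b row(s) → 6 output row(s).
- a row (sku=PD): matches 4 b row(s) → 4 output row(s).
- a row (sku=SG): matches 6 b row(s) → 6 output row(s).
- a row (sku=BQ): matches 6 b row(s) → 6 output row(s).
- a row (sku=PD): matches 4 b row(s) → 4 output row(s).
Total: 36 rows.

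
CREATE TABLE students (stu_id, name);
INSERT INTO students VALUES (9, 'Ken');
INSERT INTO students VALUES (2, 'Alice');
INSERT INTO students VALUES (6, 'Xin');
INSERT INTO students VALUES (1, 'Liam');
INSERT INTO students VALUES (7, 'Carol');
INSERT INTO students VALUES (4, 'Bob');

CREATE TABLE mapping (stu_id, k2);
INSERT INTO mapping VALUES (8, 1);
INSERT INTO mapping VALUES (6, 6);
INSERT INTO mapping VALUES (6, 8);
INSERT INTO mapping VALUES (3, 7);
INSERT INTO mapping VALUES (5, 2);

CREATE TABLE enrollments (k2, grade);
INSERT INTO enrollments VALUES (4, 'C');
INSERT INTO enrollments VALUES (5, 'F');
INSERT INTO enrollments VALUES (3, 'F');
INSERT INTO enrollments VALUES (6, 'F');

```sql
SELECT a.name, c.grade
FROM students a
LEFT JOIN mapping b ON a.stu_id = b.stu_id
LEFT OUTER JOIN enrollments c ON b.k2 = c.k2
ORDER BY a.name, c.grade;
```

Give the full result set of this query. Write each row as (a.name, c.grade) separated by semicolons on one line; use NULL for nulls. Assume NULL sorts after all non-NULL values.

Step 1 — a LEFT JOIN b on stu_id → 7 row(s).
Then LEFT JOIN `enrollments c` on k2: each of those 7 rows is kept; rows whose b.k2 has no match in c get NULL for c's columns.

(Alice, NULL); (Bob, NULL); (Carol, NULL); (Ken, NULL); (Liam, NULL); (Xin, F); (Xin, NULL)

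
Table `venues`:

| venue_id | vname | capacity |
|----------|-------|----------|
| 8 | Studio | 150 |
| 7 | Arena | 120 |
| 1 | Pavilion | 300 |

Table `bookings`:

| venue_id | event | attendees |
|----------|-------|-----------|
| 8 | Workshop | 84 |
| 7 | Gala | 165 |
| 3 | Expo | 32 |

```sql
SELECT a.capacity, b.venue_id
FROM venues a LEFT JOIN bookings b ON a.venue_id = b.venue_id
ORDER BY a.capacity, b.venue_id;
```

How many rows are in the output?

LEFT JOIN keeps every row from `venues`; unmatched rows get NULL for `bookings`'s columns.
Matching on a.venue_id = b.venue_id.
- a[0] venue_id=8 → 1 match(es) in b → 1 row(s).
- a[1] venue_id=7 → 1 match(es) in b → 1 row(s).
- a[2] venue_id=1 → no match; kept with NULLs on the b side.
Total: 2 matched + 1 padded = 3 rows.

3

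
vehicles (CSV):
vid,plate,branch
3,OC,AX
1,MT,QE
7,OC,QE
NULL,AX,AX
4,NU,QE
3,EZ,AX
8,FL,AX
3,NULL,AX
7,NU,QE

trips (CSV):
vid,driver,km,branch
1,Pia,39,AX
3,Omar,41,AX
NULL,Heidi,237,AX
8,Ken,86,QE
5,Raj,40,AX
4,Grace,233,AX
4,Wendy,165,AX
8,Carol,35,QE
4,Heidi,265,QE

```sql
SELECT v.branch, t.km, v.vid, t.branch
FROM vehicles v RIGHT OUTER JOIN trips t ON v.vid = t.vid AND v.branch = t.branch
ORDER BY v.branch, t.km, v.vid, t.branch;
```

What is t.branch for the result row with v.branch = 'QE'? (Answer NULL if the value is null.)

QE

RIGHT JOIN keeps every row from `trips`; unmatched rows get NULL for `vehicles`'s columns.
Matching on v.vid = t.vid AND v.branch = t.branch. A NULL in a compared column never satisfies the condition.
Matched pairs: 4; unmatched t rows kept: 7.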